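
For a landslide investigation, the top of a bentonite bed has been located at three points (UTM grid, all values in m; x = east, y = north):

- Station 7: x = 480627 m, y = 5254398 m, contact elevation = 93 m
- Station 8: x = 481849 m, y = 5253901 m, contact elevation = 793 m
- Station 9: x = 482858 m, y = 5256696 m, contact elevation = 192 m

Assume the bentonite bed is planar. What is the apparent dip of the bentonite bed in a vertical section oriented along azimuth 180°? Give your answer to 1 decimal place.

20.2°

Let the plane be z = a·x + b·y + c.
Station 8−Station 7: 1222a − 497b = 700;  Station 9−Station 7: 2231a + 2298b = 99.
Solving gives a = 0.42324, b = −0.36782.
Unit vector along 180° is (sin 180°, cos 180°) = (0.0000, -1.0000).
Slope in that direction = a·(0.0000) + b·(-1.0000) = 0.36782.
Apparent dip = arctan|0.36782| = 20.2° (true dip is 29.3°, so apparent ≤ true as expected).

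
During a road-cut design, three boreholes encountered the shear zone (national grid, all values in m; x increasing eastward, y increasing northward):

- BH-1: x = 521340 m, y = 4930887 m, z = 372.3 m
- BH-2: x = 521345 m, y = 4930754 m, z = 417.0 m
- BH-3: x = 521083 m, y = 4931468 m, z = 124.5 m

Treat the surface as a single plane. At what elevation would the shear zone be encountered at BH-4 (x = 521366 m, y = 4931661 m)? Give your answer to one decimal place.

Two edge vectors: BH-1→BH-2 = (5, -133, 44.7), BH-1→BH-3 = (-257, 581, -247.8).
Normal n = (BH-1→BH-2) × (BH-1→BH-3) = (6986.7, -10248.9, -31276).
So ∂z/∂x = −n_x/n_z = 0.223388541 and ∂z/∂y = −n_y/n_z = −0.327692160.
Intercept c from BH-1: 372.3 − 116461.38 + 1615813.01 = 1499723.93.
At (521366, 4931661): z = 116467.2 − 1616066.6 + 1499723.93 = 124.5 m.

124.5 m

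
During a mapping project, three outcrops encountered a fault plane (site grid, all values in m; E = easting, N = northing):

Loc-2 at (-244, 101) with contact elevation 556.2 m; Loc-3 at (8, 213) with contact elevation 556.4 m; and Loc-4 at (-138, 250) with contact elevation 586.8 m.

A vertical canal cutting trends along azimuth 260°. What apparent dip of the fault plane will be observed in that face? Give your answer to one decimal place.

Two edge vectors: Loc-2→Loc-3 = (252, 112, 0.2), Loc-2→Loc-4 = (106, 149, 30.6).
Normal n = (Loc-2→Loc-3) × (Loc-2→Loc-4) = (3397.4, -7690, 25676).
So ∂z/∂E = −n_x/n_z = −0.13232 and ∂z/∂N = −n_y/n_z = 0.29950.
Unit vector along 260° is (sin 260°, cos 260°) = (-0.9848, -0.1736).
Slope in that direction = a·(-0.9848) + b·(-0.1736) = 0.07830.
Apparent dip = arctan|0.07830| = 4.5° (true dip is 18.1°, so apparent ≤ true as expected).

4.5°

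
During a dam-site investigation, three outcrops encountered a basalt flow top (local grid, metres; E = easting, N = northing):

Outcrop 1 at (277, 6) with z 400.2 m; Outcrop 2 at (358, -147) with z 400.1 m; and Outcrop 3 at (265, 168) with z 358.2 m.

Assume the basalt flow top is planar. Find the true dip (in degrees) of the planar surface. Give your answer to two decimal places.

32.84°

Two edge vectors: Outcrop 1→Outcrop 2 = (81, -153, -0.1), Outcrop 1→Outcrop 3 = (-12, 162, -42).
Normal n = (Outcrop 1→Outcrop 2) × (Outcrop 1→Outcrop 3) = (6442.2, 3403.2, 11286).
So ∂z/∂E = −n_x/n_z = −0.57081 and ∂z/∂N = −n_y/n_z = −0.30154.
Gradient magnitude |∇z| = √(a² + b²) = √(0.32583 + 0.09093) = 0.64557.
True dip = arctan(0.64557) = 32.84°, dipping toward ENE (azimuth ≈ 062°).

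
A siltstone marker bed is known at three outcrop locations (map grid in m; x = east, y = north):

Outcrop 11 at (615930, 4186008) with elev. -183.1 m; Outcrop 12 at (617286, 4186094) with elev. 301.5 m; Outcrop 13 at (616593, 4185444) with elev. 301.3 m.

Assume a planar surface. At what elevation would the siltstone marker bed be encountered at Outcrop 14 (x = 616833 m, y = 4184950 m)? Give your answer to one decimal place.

595.0 m

Two edge vectors: Outcrop 11→Outcrop 12 = (1356, 86, 484.6), Outcrop 11→Outcrop 13 = (663, -564, 484.4).
Normal n = (Outcrop 11→Outcrop 12) × (Outcrop 11→Outcrop 13) = (314972.8, -335556.6, -821802).
So ∂z/∂x = −n_x/n_z = 0.383270910 and ∂z/∂y = −n_y/n_z = −0.408318062.
Intercept c from Outcrop 11: -183.1 − 236068.05 + 1709222.67 = 1472971.52.
At (616833, 4184950): z = 236414.1 − 1708790.7 + 1472971.52 = 595.0 m.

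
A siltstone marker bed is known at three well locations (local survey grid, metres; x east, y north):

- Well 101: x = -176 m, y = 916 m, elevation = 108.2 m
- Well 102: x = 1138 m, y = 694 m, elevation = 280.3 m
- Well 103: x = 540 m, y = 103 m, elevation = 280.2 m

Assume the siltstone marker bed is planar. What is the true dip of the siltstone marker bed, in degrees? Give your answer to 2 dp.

9.04°

Let the plane be z = a·x + b·y + c.
Well 102−Well 101: 1314a − 222b = 172.1;  Well 103−Well 101: 716a − 813b = 172.
Solving gives a = 0.11188, b = −0.11303.
Gradient magnitude |∇z| = √(a² + b²) = √(0.01252 + 0.01278) = 0.15904.
True dip = arctan(0.15904) = 9.04°, dipping toward NW (azimuth ≈ 315°).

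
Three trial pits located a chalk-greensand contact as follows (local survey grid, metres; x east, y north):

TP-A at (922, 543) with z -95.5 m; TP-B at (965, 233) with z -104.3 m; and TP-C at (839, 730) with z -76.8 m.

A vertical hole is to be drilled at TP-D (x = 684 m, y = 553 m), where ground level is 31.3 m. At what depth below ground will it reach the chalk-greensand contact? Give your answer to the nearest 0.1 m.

71.0 m

Two edge vectors: TP-A→TP-B = (43, -310, -8.8), TP-A→TP-C = (-83, 187, 18.7).
Normal n = (TP-A→TP-B) × (TP-A→TP-C) = (-4151.4, -73.7, -17689).
So ∂z/∂x = −n_x/n_z = −0.23469 and ∂z/∂y = −n_y/n_z = −0.00417.
Intercept c from TP-A: -95.5 + 216.38 + 2.26 = 123.14.
At (684, 553): z_contact = −160.53 − 2.30 + 123.14 = -39.69 m.
Depth below ground = 31.3 − (-39.69) = 71.0 m.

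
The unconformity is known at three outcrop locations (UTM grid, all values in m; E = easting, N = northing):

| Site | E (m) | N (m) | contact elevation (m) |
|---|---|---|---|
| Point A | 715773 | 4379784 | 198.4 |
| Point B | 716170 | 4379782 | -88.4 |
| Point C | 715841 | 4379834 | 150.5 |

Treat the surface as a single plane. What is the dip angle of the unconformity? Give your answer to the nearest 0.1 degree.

Let the plane be z = a·E + b·N + c.
Point B−Point A: 397a − 2b = −286.8;  Point C−Point A: 68a + 50b = −47.9.
Solving gives a = −0.72230, b = 0.02432.
Gradient magnitude |∇z| = √(a² + b²) = √(0.52171 + 0.00059) = 0.72270.
True dip = arctan(0.72270) = 35.9°, dipping toward E (azimuth ≈ 092°).

35.9°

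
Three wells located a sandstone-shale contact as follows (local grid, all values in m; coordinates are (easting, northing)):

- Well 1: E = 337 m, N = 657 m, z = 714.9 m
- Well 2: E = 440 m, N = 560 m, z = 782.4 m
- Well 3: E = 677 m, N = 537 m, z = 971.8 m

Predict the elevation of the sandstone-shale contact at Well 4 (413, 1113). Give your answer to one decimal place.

Let the plane be z = a·E + b·N + c.
Well 2−Well 1: 103a − 97b = 67.5;  Well 3−Well 1: 340a − 120b = 256.9.
Solving gives a = 0.815679, b = 0.170257.
Then c = 714.9 − a·337 − b·657 = 328.16.
At (413, 1113): z = 336.9 + 189.5 + 328.16 = 854.5 m.

854.5 m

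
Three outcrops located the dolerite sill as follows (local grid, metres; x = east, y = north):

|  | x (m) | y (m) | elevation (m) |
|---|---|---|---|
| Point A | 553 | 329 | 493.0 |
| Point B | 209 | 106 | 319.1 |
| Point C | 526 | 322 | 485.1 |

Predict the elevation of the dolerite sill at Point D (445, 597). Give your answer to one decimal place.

623.4 m

Let the plane be z = a·x + b·y + c.
Point B−Point A: −344a − 223b = −173.9;  Point C−Point A: −27a − 7b = −7.9.
Solving gives a = 0.15068, b = 0.54738.
Then c = 493 − a·553 − b·329 = 229.59.
At (445, 597): z = 67.1 + 326.8 + 229.59 = 623.4 m.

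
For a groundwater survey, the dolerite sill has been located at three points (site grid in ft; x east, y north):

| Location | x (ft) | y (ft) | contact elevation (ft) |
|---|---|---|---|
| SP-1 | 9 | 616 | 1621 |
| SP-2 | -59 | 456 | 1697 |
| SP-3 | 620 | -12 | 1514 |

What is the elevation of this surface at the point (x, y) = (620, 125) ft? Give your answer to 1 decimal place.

Let the plane be z = a·x + b·y + c.
SP-2−SP-1: −68a − 160b = 76;  SP-3−SP-1: 611a − 628b = −107.
Solving gives a = −0.46167, b = −0.27879.
Then c = 1621 − a·9 − b·616 = 1796.89.
At (620, 125): z = −286.2 − 34.8 + 1796.89 = 1475.8 ft.

1475.8 ft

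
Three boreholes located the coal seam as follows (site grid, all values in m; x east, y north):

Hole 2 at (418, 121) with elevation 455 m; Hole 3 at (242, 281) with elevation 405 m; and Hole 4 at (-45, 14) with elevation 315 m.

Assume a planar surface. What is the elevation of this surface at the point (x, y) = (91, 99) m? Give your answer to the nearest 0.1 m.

Two edge vectors: Hole 2→Hole 3 = (-176, 160, -50), Hole 2→Hole 4 = (-463, -107, -140).
Normal n = (Hole 2→Hole 3) × (Hole 2→Hole 4) = (-27750, -1490, 92912).
So ∂z/∂x = −n_x/n_z = 0.29867 and ∂z/∂y = −n_y/n_z = 0.01604.
Intercept c from Hole 2: 455 − 124.84 − 1.94 = 328.22.
At (91, 99): z = 27.2 + 1.6 + 328.22 = 357.0 m.

357.0 m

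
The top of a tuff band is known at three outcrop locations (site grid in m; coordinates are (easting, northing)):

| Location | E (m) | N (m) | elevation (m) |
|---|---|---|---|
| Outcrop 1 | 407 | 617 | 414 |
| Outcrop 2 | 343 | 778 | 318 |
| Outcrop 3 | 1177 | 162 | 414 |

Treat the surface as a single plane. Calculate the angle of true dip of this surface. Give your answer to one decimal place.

42.2°

Two edge vectors: Outcrop 1→Outcrop 2 = (-64, 161, -96), Outcrop 1→Outcrop 3 = (770, -455, 0).
Normal n = (Outcrop 1→Outcrop 2) × (Outcrop 1→Outcrop 3) = (-43680, -73920, -94850).
So ∂z/∂E = −n_x/n_z = −0.46052 and ∂z/∂N = −n_y/n_z = −0.77934.
Gradient magnitude |∇z| = √(a² + b²) = √(0.21208 + 0.60736) = 0.90523.
True dip = arctan(0.90523) = 42.2°, dipping toward NNE (azimuth ≈ 031°).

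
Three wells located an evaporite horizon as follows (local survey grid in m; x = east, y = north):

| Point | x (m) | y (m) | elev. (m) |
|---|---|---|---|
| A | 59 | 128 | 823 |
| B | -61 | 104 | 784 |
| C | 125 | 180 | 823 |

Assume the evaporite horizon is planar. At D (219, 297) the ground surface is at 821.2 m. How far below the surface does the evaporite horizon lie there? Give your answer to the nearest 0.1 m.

21.9 m

Let the plane be z = a·x + b·y + c.
B−A: −120a − 24b = −39;  C−A: 66a + 52b = 0.
Solving gives a = 0.43557, b = −0.55284.
Then c = 823 − a·59 − b·128 = 868.06.
At (219, 297): z_contact = 95.39 − 164.19 + 868.06 = 799.26 m.
Depth below ground = 821.2 − 799.26 = 21.9 m.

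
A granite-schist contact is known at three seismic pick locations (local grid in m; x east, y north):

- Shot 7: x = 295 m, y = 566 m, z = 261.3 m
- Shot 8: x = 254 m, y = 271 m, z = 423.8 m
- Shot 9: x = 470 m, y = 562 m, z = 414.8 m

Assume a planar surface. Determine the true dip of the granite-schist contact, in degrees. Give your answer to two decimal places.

47.52°

Let the plane be z = a·x + b·y + c.
Shot 8−Shot 7: −41a − 295b = 162.5;  Shot 9−Shot 7: 175a − 4b = 153.5.
Solving gives a = 0.86181, b = −0.67063.
Gradient magnitude |∇z| = √(a² + b²) = √(0.74272 + 0.44974) = 1.09200.
True dip = arctan(1.09200) = 47.52°, dipping toward NW (azimuth ≈ 308°).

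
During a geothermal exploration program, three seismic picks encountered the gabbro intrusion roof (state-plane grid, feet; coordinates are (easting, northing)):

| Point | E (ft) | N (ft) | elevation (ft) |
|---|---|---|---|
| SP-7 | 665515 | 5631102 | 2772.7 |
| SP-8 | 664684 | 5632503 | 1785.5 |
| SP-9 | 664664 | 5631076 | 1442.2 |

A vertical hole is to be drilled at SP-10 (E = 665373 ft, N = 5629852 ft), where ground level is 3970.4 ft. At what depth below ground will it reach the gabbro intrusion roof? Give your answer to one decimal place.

1692.2 ft

Two edge vectors: SP-7→SP-8 = (-831, 1401, -987.2), SP-7→SP-9 = (-851, -26, -1330.5).
Normal n = (SP-7→SP-8) × (SP-7→SP-9) = (-1889697.7, -265538.3, 1213857).
So ∂z/∂E = −n_x/n_z = 1.556771267 and ∂z/∂N = −n_y/n_z = 0.218755834.
Intercept c from SP-7: 2772.7 − 1036054.63 − 1231836.41 = −2265118.34.
At (665373, 5629852): z_contact = 1035833.57 + 1231562.97 − 2265118.34 = 2278.19 ft.
Depth below ground = 3970.4 − 2278.19 = 1692.2 ft.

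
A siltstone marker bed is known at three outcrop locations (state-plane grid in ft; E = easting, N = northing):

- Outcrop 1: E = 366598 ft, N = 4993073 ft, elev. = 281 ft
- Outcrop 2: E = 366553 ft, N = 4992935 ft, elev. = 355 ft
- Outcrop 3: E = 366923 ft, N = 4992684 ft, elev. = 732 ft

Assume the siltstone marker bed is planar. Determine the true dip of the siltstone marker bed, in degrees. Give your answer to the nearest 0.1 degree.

41.7°

Let the plane be z = a·E + b·N + c.
Outcrop 2−Outcrop 1: −45a − 138b = 74;  Outcrop 3−Outcrop 1: 325a − 389b = 451.
Solving gives a = 0.53648, b = −0.71117.
Gradient magnitude |∇z| = √(a² + b²) = √(0.28781 + 0.50576) = 0.89083.
True dip = arctan(0.89083) = 41.7°, dipping toward NW (azimuth ≈ 323°).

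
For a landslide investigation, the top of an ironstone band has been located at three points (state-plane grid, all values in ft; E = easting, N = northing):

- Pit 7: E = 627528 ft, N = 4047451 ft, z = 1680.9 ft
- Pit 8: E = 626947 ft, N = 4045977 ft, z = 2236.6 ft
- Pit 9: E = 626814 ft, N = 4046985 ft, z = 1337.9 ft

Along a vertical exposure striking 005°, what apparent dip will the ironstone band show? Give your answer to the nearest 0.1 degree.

34.0°

Let the plane be z = a·E + b·N + c.
Pit 8−Pit 7: −581a − 1474b = 555.7;  Pit 9−Pit 7: −714a − 466b = −343.
Solving gives a = 0.97806, b = −0.76252.
Unit vector along 005° is (sin 5°, cos 5°) = (0.0872, 0.9962).
Slope in that direction = a·(0.0872) + b·(0.9962) = −0.67437.
Apparent dip = arctan|0.67437| = 34.0° (true dip is 51.1°, so apparent ≤ true as expected).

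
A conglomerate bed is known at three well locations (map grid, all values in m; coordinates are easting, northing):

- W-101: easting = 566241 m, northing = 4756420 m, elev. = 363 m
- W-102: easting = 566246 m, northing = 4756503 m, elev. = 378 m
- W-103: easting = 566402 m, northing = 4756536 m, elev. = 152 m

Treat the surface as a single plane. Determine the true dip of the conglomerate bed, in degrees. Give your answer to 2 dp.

56.84°

Let the plane be z = a·easting + b·northing + c.
W-102−W-101: 5a + 83b = 15;  W-103−W-101: 161a + 116b = −211.
Solving gives a = −1.50614, b = 0.27145.
Gradient magnitude |∇z| = √(a² + b²) = √(2.26846 + 0.07369) = 1.53041.
True dip = arctan(1.53041) = 56.84°, dipping toward E (azimuth ≈ 100°).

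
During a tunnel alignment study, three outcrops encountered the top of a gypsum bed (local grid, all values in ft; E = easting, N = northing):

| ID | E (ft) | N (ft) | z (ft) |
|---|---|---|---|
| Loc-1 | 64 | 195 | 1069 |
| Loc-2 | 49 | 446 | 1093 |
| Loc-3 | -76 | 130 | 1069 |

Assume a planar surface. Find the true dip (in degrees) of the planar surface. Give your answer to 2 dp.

Two edge vectors: Loc-1→Loc-2 = (-15, 251, 24), Loc-1→Loc-3 = (-140, -65, 0).
Normal n = (Loc-1→Loc-2) × (Loc-1→Loc-3) = (1560, -3360, 36115).
So ∂z/∂E = −n_x/n_z = −0.04320 and ∂z/∂N = −n_y/n_z = 0.09304.
Gradient magnitude |∇z| = √(a² + b²) = √(0.00187 + 0.00866) = 0.10257.
True dip = arctan(0.10257) = 5.86°, dipping toward SSE (azimuth ≈ 155°).

5.86°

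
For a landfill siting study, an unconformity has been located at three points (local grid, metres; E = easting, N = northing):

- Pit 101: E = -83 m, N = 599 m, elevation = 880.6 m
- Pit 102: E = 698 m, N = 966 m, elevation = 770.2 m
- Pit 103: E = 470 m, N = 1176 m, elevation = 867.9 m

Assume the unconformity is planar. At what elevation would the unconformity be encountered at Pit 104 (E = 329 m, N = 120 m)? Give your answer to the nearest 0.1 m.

Two edge vectors: Pit 101→Pit 102 = (781, 367, -110.4), Pit 101→Pit 103 = (553, 577, -12.7).
Normal n = (Pit 101→Pit 102) × (Pit 101→Pit 103) = (59039.9, -51132.5, 247686).
So ∂z/∂E = −n_x/n_z = −0.238366 and ∂z/∂N = −n_y/n_z = 0.206441.
Intercept c from Pit 101: 880.6 − 19.78 − 123.66 = 737.16.
At (329, 120): z = −78.4 + 24.8 + 737.16 = 683.5 m.

683.5 m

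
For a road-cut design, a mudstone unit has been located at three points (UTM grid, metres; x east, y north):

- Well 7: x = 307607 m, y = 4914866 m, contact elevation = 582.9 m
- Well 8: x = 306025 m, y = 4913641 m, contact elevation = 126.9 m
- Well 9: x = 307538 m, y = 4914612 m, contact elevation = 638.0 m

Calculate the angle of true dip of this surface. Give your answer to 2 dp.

34.53°

Let the plane be z = a·x + b·y + c.
Well 8−Well 7: −1582a − 1225b = −456;  Well 9−Well 7: −69a − 254b = 55.1.
Solving gives a = 0.57775, b = −0.37388.
Gradient magnitude |∇z| = √(a² + b²) = √(0.33379 + 0.13978) = 0.68817.
True dip = arctan(0.68817) = 34.53°, dipping toward WNW (azimuth ≈ 303°).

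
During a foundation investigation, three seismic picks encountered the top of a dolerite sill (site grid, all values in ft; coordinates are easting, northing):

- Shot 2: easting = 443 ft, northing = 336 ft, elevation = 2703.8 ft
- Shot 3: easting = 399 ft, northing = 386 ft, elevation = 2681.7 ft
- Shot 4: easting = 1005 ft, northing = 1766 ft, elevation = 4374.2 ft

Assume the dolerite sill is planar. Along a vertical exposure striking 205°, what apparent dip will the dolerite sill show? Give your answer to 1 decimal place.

48.8°

Two edge vectors: Shot 2→Shot 3 = (-44, 50, -22.1), Shot 2→Shot 4 = (562, 1430, 1670.4).
Normal n = (Shot 2→Shot 3) × (Shot 2→Shot 4) = (115123, 61077.4, -91020).
So ∂z/∂easting = −n_x/n_z = 1.26481 and ∂z/∂northing = −n_y/n_z = 0.67103.
Unit vector along 205° is (sin 205°, cos 205°) = (-0.4226, -0.9063).
Slope in that direction = a·(-0.4226) + b·(-0.9063) = −1.14269.
Apparent dip = arctan|1.14269| = 48.8° (true dip is 55.1°, so apparent ≤ true as expected).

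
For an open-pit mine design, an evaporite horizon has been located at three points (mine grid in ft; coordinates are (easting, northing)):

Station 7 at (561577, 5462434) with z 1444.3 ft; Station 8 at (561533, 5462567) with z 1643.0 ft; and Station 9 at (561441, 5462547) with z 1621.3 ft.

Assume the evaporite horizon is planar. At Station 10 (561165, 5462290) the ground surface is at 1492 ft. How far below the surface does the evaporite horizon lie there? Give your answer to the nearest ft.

Two edge vectors: Station 7→Station 8 = (-44, 133, 198.7), Station 7→Station 9 = (-136, 113, 177).
Normal n = (Station 7→Station 8) × (Station 7→Station 9) = (1087.9, -19235.2, 13116).
So ∂z/∂E = −n_x/n_z = −0.08294450 and ∂z/∂N = −n_y/n_z = 1.46654468.
Intercept c from Station 7: 1444.3 + 46579.72 − 8010903.51 = −7962879.49.
At (561165, 5462290): z_contact = −46545.5 + 8010692.3 − 7962879.49 = 1267.3 ft.
Depth below ground = 1492 − 1267.3 = 225 ft.

225 ft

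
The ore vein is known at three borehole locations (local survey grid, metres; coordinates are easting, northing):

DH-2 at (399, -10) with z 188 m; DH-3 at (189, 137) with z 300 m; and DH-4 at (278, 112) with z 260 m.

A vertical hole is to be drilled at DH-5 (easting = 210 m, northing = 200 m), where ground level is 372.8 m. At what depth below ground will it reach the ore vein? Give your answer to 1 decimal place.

Let the plane be z = a·easting + b·northing + c.
DH-3−DH-2: −210a + 147b = 112;  DH-4−DH-2: −121a + 122b = 72.
Solving gives a = −0.39321, b = 0.20018.
Then c = 188 − a·399 − b·-10 = 346.89.
At (210, 200): z_contact = −82.57 + 40.04 + 346.89 = 304.35 m.
Depth below ground = 372.8 − 304.35 = 68.4 m.

68.4 m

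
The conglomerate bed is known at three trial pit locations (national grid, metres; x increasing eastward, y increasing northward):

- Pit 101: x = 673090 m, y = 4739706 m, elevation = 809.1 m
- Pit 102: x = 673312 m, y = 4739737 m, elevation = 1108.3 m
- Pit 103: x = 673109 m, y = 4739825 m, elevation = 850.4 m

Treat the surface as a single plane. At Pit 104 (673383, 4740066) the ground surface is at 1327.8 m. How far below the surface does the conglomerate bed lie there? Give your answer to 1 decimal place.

Let the plane be z = a·x + b·y + c.
Pit 102−Pit 101: 222a + 31b = 299.2;  Pit 103−Pit 101: 19a + 119b = 41.3.
Solving gives a = 1.328913237, b = 0.134879399.
Then c = 809.1 − a·673090 − b·4739706 = −1532957.81.
At (673383, 4740066): z_contact = 894867.58 + 639337.25 − 1532957.81 = 1247.03 m.
Depth below ground = 1327.8 − 1247.03 = 80.8 m.

80.8 m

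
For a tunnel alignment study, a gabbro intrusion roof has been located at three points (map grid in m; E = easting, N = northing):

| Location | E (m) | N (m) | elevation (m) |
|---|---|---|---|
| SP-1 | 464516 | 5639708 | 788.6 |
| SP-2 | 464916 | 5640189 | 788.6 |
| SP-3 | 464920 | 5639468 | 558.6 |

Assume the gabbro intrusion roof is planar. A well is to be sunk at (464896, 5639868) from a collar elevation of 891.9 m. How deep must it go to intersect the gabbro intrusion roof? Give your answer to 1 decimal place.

197.4 m

Two edge vectors: SP-1→SP-2 = (400, 481, 0), SP-1→SP-3 = (404, -240, -230).
Normal n = (SP-1→SP-2) × (SP-1→SP-3) = (-110630, 92000, -290324).
So ∂z/∂E = −n_x/n_z = −0.381057026 and ∂z/∂N = −n_y/n_z = 0.316887340.
Intercept c from SP-1: 788.6 + 177007.09 − 1787152.06 = −1609356.38.
At (464896, 5639868): z_contact = −177151.89 + 1787202.77 − 1609356.38 = 694.50 m.
Depth below ground = 891.9 − 694.50 = 197.4 m.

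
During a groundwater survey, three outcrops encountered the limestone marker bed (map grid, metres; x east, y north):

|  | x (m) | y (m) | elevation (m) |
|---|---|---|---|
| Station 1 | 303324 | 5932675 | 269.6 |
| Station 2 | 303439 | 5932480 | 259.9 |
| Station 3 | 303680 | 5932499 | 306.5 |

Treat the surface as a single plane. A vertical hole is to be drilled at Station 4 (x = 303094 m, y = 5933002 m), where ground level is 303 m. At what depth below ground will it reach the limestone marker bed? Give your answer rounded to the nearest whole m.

Two edge vectors: Station 1→Station 2 = (115, -195, -9.7), Station 1→Station 3 = (356, -176, 36.9).
Normal n = (Station 1→Station 2) × (Station 1→Station 3) = (-8902.7, -7696.7, 49180).
So ∂z/∂x = −n_x/n_z = 0.18102277 and ∂z/∂y = −n_y/n_z = 0.15650061.
Intercept c from Station 1: 269.6 − 54908.55 − 928467.26 = −983106.21.
At (303094, 5933002): z_contact = 54866.9 + 928518.4 − 983106.21 = 279.1 m.
Depth below ground = 303 − 279.1 = 24 m.

24 m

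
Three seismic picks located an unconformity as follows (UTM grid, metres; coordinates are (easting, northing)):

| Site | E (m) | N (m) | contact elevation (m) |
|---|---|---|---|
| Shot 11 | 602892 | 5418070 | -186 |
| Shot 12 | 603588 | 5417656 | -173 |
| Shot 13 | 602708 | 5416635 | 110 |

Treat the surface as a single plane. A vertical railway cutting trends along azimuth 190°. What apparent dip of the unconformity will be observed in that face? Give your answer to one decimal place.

11.7°

Let the plane be z = a·E + b·N + c.
Shot 12−Shot 11: 696a − 414b = 13;  Shot 13−Shot 11: −184a − 1435b = 296.
Solving gives a = −0.09665, b = −0.19388.
Unit vector along 190° is (sin 190°, cos 190°) = (-0.1736, -0.9848).
Slope in that direction = a·(-0.1736) + b·(-0.9848) = 0.20772.
Apparent dip = arctan|0.20772| = 11.7° (true dip is 12.2°, so apparent ≤ true as expected).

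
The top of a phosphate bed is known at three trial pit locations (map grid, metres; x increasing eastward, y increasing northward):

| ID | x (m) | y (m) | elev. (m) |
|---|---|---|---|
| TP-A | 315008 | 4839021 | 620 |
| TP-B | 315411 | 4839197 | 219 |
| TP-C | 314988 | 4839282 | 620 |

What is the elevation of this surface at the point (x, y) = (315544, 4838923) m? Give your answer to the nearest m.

111 m

Let the plane be z = a·x + b·y + c.
TP-B−TP-A: 403a + 176b = −401;  TP-C−TP-A: −20a + 261b = 0.
Solving gives a = −0.96281611, b = −0.07377901.
Then c = 620 − a·315008 − b·4839021 = 660932.97.
At (315544, 4838923): z = −303810.8 − 357011.0 + 660932.97 = 111.2 m.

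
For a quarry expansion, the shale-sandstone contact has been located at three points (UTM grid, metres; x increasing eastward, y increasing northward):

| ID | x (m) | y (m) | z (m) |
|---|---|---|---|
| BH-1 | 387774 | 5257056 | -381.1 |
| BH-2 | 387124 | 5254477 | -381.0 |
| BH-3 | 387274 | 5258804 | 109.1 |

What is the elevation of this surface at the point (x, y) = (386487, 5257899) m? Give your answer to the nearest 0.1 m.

400.5 m

Let the plane be z = a·x + b·y + c.
BH-2−BH-1: −650a − 2579b = 0.1;  BH-3−BH-1: −500a + 1748b = 490.2.
Solving gives a = −0.521251845, b = 0.131335285.
Then c = -381.1 − a·387774 − b·5257056 = −488690.13.
At (386487, 5257899): z = −201457.1 + 690547.7 − 488690.13 = 400.5 m.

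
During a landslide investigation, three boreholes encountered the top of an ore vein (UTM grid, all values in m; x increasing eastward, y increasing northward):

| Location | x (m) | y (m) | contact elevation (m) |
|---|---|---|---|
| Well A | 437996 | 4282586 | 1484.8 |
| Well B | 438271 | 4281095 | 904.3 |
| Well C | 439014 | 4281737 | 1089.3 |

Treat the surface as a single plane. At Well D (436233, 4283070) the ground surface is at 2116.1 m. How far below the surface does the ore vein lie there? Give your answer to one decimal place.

Two edge vectors: Well A→Well B = (275, -1491, -580.5), Well A→Well C = (1018, -849, -395.5).
Normal n = (Well A→Well B) × (Well A→Well C) = (96846, -482186.5, 1284363).
So ∂z/∂x = −n_x/n_z = −0.075403916 and ∂z/∂y = −n_y/n_z = 0.375428520.
Intercept c from Well A: 1484.8 + 33026.61 − 1607804.92 = −1573293.51.
At (436233, 4283070): z_contact = −32893.68 + 1607986.63 − 1573293.51 = 1799.44 m.
Depth below ground = 2116.1 − 1799.44 = 316.7 m.

316.7 m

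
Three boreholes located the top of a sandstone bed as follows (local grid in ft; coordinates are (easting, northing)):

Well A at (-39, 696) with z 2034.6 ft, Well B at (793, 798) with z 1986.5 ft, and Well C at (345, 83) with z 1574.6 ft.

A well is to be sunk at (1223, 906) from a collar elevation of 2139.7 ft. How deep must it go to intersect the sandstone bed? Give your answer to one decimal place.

141.4 ft

Let the plane be z = a·E + b·N + c.
Well B−Well A: 832a + 102b = −48.1;  Well C−Well A: 384a − 613b = −460.
Solving gives a = −0.139125, b = 0.663256.
Then c = 2034.6 − a·-39 − b·696 = 1567.55.
At (1223, 906): z_contact = −170.15 + 600.91 + 1567.55 = 1998.31 ft.
Depth below ground = 2139.7 − 1998.31 = 141.4 ft.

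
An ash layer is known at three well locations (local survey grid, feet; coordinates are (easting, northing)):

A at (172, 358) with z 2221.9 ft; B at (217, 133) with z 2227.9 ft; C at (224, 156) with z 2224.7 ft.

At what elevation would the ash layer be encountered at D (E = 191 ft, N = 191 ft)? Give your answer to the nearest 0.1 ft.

Let the plane be z = a·E + b·N + c.
B−A: 45a − 225b = 6;  C−A: 52a − 202b = 2.8.
Solving gives a = −0.22299, b = −0.07126.
Then c = 2221.9 − a·172 − b·358 = 2285.77.
At (191, 191): z = −42.6 − 13.6 + 2285.77 = 2229.6 ft.

2229.6 ft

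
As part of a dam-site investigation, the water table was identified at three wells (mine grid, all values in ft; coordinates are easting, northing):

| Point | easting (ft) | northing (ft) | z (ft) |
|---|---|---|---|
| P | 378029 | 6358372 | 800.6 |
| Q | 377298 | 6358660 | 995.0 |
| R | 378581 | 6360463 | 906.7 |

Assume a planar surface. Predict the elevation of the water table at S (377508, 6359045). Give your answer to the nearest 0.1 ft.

990.4 ft

Two edge vectors: P→Q = (-731, 288, 194.4), P→R = (552, 2091, 106.1).
Normal n = (P→Q) × (P→R) = (-375933.6, 184867.9, -1687497).
So ∂z/∂easting = −n_x/n_z = −0.222775863 and ∂z/∂northing = −n_y/n_z = 0.109551543.
Intercept c from P: 800.6 + 84215.74 − 696569.46 = −611553.13.
At (377508, 6359045): z = −84099.7 + 696643.2 − 611553.13 = 990.4 ft.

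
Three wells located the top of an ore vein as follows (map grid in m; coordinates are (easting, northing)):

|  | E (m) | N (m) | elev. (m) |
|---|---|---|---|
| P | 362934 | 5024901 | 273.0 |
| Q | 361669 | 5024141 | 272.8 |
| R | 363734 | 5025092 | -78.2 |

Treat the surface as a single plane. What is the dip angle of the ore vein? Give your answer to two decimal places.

54.75°

Let the plane be z = a·E + b·N + c.
Q−P: −1265a − 760b = −0.2;  R−P: 800a + 191b = −351.2.
Solving gives a = −0.72861, b = 1.21301.
Gradient magnitude |∇z| = √(a² + b²) = √(0.53087 + 1.47139) = 1.41501.
True dip = arctan(1.41501) = 54.75°, dipping toward SSE (azimuth ≈ 149°).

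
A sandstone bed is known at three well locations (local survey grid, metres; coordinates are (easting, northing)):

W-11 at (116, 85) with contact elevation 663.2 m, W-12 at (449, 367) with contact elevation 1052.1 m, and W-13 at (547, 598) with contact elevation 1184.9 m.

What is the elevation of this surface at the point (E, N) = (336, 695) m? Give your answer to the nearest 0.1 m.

Let the plane be z = a·E + b·N + c.
W-12−W-11: 333a + 282b = 388.9;  W-13−W-11: 431a + 513b = 521.7.
Solving gives a = 1.06288, b = 0.12397.
Then c = 663.2 − a·116 − b·85 = 529.37.
At (336, 695): z = 357.1 + 86.2 + 529.37 = 972.7 m.

972.7 m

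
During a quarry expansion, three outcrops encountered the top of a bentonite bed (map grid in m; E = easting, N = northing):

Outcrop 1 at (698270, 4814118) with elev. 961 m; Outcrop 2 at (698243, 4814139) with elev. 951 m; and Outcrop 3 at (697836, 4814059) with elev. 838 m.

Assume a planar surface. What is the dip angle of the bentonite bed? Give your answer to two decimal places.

Two edge vectors: Outcrop 1→Outcrop 2 = (-27, 21, -10), Outcrop 1→Outcrop 3 = (-434, -59, -123).
Normal n = (Outcrop 1→Outcrop 2) × (Outcrop 1→Outcrop 3) = (-3173, 1019, 10707).
So ∂z/∂E = −n_x/n_z = 0.29635 and ∂z/∂N = −n_y/n_z = −0.09517.
Gradient magnitude |∇z| = √(a² + b²) = √(0.08782 + 0.00906) = 0.31126.
True dip = arctan(0.31126) = 17.29°, dipping toward WNW (azimuth ≈ 288°).

17.29°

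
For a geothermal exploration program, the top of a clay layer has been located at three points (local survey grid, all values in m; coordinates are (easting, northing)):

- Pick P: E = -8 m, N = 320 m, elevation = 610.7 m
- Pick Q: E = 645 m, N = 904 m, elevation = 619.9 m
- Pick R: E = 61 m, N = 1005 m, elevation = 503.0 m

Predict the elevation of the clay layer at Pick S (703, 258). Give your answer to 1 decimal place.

Two edge vectors: Pick P→Pick Q = (653, 584, 9.2), Pick P→Pick R = (69, 685, -107.7).
Normal n = (Pick P→Pick Q) × (Pick P→Pick R) = (-69198.8, 70962.9, 407009).
So ∂z/∂E = −n_x/n_z = 0.170018 and ∂z/∂N = −n_y/n_z = −0.174352.
Intercept c from Pick P: 610.7 + 1.36 + 55.79 = 667.85.
At (703, 258): z = 119.5 − 45.0 + 667.85 = 742.4 m.

742.4 m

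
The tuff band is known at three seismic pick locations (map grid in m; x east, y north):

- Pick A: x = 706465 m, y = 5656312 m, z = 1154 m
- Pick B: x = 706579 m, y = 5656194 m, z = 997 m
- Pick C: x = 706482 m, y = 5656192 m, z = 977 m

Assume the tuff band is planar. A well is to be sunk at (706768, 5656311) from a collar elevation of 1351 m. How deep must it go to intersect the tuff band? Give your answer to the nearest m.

Let the plane be z = a·x + b·y + c.
Pick B−Pick A: 114a − 118b = −157;  Pick C−Pick A: 17a − 120b = −177.
Solving gives a = 0.17526126, b = 1.49982868.
Then c = 1154 − a·706465 − b·5656312 = −8606160.90.
At (706768, 5656311): z_contact = 123869.1 + 8483497.5 − 8606160.90 = 1205.6 m.
Depth below ground = 1351 − 1205.6 = 145 m.

145 m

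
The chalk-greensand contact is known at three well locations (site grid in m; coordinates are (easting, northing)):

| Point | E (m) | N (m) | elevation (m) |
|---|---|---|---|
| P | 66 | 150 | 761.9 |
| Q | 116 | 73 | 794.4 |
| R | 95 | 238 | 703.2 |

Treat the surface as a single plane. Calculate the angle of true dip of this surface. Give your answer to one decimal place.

Two edge vectors: P→Q = (50, -77, 32.5), P→R = (29, 88, -58.7).
Normal n = (P→Q) × (P→R) = (1659.9, 3877.5, 6633).
So ∂z/∂E = −n_x/n_z = −0.25025 and ∂z/∂N = −n_y/n_z = −0.58458.
Gradient magnitude |∇z| = √(a² + b²) = √(0.06262 + 0.34173) = 0.63589.
True dip = arctan(0.63589) = 32.5°, dipping toward NNE (azimuth ≈ 023°).

32.5°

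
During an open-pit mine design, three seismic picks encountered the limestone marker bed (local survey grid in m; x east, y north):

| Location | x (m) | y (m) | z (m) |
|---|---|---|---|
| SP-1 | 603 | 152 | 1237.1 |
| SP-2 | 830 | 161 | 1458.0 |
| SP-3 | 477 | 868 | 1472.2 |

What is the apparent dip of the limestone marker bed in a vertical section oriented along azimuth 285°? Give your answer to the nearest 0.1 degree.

Two edge vectors: SP-1→SP-2 = (227, 9, 220.9), SP-1→SP-3 = (-126, 716, 235.1).
Normal n = (SP-1→SP-2) × (SP-1→SP-3) = (-156048.5, -81201.1, 163666).
So ∂z/∂x = −n_x/n_z = 0.95346 and ∂z/∂y = −n_y/n_z = 0.49614.
Unit vector along 285° is (sin 285°, cos 285°) = (-0.9659, 0.2588).
Slope in that direction = a·(-0.9659) + b·(0.2588) = −0.79256.
Apparent dip = arctan|0.79256| = 38.4° (true dip is 47.1°, so apparent ≤ true as expected).

38.4°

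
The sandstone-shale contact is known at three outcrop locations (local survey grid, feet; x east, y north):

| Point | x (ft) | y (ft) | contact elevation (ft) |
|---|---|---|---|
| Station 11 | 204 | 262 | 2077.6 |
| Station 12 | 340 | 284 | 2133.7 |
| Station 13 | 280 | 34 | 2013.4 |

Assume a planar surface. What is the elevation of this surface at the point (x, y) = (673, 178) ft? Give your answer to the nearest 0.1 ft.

Two edge vectors: Station 11→Station 12 = (136, 22, 56.1), Station 11→Station 13 = (76, -228, -64.2).
Normal n = (Station 11→Station 12) × (Station 11→Station 13) = (11378.4, 12994.8, -32680).
So ∂z/∂x = −n_x/n_z = 0.34818 and ∂z/∂y = −n_y/n_z = 0.39764.
Intercept c from Station 11: 2077.6 − 71.03 − 104.18 = 1902.39.
At (673, 178): z = 234.3 + 70.8 + 1902.39 = 2207.5 ft.

2207.5 ft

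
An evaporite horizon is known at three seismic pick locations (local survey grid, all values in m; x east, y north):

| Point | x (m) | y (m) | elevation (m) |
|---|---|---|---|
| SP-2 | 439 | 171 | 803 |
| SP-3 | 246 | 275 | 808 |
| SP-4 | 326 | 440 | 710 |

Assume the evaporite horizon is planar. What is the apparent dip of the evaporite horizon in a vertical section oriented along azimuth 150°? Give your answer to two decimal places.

14.68°

Let the plane be z = a·x + b·y + c.
SP-3−SP-2: −193a + 104b = 5;  SP-4−SP-2: −113a + 269b = −93.
Solving gives a = −0.27429, b = −0.46095.
Unit vector along 150° is (sin 150°, cos 150°) = (0.5000, -0.8660).
Slope in that direction = a·(0.5000) + b·(-0.8660) = 0.26205.
Apparent dip = arctan|0.26205| = 14.68° (true dip is 28.2°, so apparent ≤ true as expected).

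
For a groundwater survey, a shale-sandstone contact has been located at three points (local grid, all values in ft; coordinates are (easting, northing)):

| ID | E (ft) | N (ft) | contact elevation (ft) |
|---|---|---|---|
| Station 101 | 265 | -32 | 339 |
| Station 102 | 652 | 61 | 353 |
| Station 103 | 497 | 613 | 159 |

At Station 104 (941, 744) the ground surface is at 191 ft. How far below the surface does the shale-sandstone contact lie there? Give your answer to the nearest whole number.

Let the plane be z = a·E + b·N + c.
Station 102−Station 101: 387a + 93b = 14;  Station 103−Station 101: 232a + 645b = −180.
Solving gives a = 0.11301, b = −0.31972.
Then c = 339 − a·265 − b·-32 = 298.82.
At (941, 744): z_contact = 106.3 − 237.9 + 298.82 = 167.3 ft.
Depth below ground = 191 − 167.3 = 24 ft.

24 ft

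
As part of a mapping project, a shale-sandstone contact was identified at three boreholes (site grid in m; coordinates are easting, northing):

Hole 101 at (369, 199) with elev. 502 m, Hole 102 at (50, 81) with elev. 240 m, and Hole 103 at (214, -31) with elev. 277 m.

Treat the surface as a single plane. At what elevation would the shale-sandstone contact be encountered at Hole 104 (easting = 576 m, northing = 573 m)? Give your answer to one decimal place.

Let the plane be z = a·easting + b·northing + c.
Hole 102−Hole 101: −319a − 118b = −262;  Hole 103−Hole 101: −155a − 230b = −225.
Solving gives a = 0.61202, b = 0.56581.
Then c = 502 − a·369 − b·199 = 163.57.
At (576, 573): z = 352.5 + 324.2 + 163.57 = 840.3 m.

840.3 m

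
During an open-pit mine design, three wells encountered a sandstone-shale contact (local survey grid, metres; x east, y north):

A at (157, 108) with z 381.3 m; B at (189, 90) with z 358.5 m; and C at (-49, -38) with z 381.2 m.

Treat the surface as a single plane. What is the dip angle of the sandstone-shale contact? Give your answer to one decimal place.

34.5°

Let the plane be z = a·x + b·y + c.
B−A: 32a − 18b = −22.8;  C−A: −206a − 146b = −0.1.
Solving gives a = −0.39702, b = 0.56086.
Gradient magnitude |∇z| = √(a² + b²) = √(0.15762 + 0.31456) = 0.68716.
True dip = arctan(0.68716) = 34.5°, dipping toward SE (azimuth ≈ 145°).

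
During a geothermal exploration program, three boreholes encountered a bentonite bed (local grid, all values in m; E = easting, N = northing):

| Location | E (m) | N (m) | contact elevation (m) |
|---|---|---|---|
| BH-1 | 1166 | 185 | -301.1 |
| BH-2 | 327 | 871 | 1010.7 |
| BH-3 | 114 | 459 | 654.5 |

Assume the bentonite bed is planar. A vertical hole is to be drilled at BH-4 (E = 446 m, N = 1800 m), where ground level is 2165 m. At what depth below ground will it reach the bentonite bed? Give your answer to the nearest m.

134 m

Let the plane be z = a·E + b·N + c.
BH-2−BH-1: −839a + 686b = 1311.8;  BH-3−BH-1: −1052a + 274b = 955.6.
Solving gives a = −0.60211, b = 1.17585.
Then c = -301.1 − a·1166 − b·185 = 183.43.
At (446, 1800): z_contact = −268.5 + 2116.5 + 183.43 = 2031.4 m.
Depth below ground = 2165 − 2031.4 = 134 m.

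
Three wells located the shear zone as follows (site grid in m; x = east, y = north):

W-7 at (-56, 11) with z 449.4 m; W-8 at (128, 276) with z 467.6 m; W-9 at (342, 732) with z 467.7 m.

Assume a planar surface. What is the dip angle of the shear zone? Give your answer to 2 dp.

Two edge vectors: W-7→W-8 = (184, 265, 18.2), W-7→W-9 = (398, 721, 18.3).
Normal n = (W-7→W-8) × (W-7→W-9) = (-8272.7, 3876.4, 27194).
So ∂z/∂x = −n_x/n_z = 0.30421 and ∂z/∂y = −n_y/n_z = −0.14255.
Gradient magnitude |∇z| = √(a² + b²) = √(0.09254 + 0.02032) = 0.33595.
True dip = arctan(0.33595) = 18.57°, dipping toward WNW (azimuth ≈ 295°).

18.57°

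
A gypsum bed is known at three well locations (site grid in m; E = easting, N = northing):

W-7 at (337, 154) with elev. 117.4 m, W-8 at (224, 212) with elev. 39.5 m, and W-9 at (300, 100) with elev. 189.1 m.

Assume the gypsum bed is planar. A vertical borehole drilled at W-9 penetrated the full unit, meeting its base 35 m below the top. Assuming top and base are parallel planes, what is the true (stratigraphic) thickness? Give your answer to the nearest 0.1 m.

Two edge vectors: W-7→W-8 = (-113, 58, -77.9), W-7→W-9 = (-37, -54, 71.7).
Normal n = (W-7→W-8) × (W-7→W-9) = (-48, 10984.4, 8248).
So ∂z/∂E = −n_x/n_z = 0.00582 and ∂z/∂N = −n_y/n_z = −1.33177.
|∇z| = √(a²+b²) = 1.33178, so dip δ = arctan(1.33178) = 53.10°.
True thickness = vertical thickness × cos δ = 35 × cos 53.10° = 21.0 m.

21.0 m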